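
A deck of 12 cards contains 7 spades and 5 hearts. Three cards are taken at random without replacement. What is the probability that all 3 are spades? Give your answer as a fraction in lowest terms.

7/44

P(every draw is a spade) = 7/12 × 6/11 × 5/10 = 210/1320 = 7/44.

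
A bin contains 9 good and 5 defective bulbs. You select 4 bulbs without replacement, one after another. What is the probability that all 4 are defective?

P(all defective) = 5/14 × 4/13 × 3/12 × 2/11 = 120/24024 = 5/1001.

5/1001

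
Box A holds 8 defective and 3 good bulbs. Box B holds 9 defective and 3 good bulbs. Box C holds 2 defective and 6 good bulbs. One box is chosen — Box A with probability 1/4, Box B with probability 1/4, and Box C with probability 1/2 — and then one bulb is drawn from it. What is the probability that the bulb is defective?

87/176

From Box A: P(defective) = 8/11.
From Box B: P(defective) = 9/12.
From Box C: P(defective) = 2/8.
Total probability = (1/4)(8/11) + (1/4)(9/12) + (1/2)(2/8) = 87/176.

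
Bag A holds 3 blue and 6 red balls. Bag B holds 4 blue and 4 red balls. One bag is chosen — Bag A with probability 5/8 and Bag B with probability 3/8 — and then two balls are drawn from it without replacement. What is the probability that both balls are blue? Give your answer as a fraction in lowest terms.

89/672

From Bag A: P(both blue) = (3/9)(2/8) = 1/12.
From Bag B: P(both blue) = (4/8)(3/7) = 3/14.
Total probability = (5/8)(1/12) + (3/8)(3/14) = 89/672.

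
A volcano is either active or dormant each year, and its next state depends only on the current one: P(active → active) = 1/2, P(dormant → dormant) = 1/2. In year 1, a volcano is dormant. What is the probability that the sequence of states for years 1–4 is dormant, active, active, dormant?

1/8

Year 1 is given. For each transition, use the conditional probability from the current state:
P(active | dormant) = 1/2; P(active | active) = 1/2; P(dormant | active) = 1/2.
P = 1/2 × 1/2 × 1/2 = 1/8.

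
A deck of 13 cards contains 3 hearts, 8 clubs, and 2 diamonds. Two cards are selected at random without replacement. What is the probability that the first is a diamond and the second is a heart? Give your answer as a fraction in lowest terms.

1/26

Multiply the probability of each draw given the previous ones:
P = 2/13 × 3/12 = 6/156 = 1/26.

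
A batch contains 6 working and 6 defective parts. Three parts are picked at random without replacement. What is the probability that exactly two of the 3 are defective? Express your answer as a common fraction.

9/22

One ordering (defective drawn first) has probability 6/12 × 5/11 × 6/10 = 180/1320 = 3/22.
There are C(3,2) = 3 such orderings, each equally likely, so P = 3 × 3/22 = 9/22.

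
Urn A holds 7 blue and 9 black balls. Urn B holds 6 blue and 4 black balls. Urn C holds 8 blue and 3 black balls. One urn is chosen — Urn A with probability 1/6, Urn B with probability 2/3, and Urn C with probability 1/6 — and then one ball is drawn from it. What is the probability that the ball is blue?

From Urn A: P(blue) = 7/16.
From Urn B: P(blue) = 6/10.
From Urn C: P(blue) = 8/11.
Total probability = (1/6)(7/16) + (2/3)(6/10) + (1/6)(8/11) = 3137/5280.

3137/5280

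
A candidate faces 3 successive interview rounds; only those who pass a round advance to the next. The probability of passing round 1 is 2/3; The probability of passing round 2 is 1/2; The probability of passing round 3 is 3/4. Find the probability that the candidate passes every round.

Each stage is reached only if all earlier stages succeed, so
P = 2/3 × 1/2 × 3/4 = 6/24 = 1/4.

1/4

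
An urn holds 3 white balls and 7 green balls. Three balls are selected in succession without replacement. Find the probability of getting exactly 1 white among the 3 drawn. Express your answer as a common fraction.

21/40

One ordering (white drawn first) has probability 3/10 × 7/9 × 6/8 = 126/720 = 7/40.
There are C(3,1) = 3 such orderings, each equally likely, so P = 3 × 7/40 = 21/40.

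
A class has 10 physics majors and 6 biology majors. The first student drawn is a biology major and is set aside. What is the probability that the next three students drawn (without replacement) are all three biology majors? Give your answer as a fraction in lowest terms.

2/91

After the first draw, 5 of the remaining 15 students are biology majors.
P = 5/15 × 4/14 × 3/13 = 60/2730 = 2/91.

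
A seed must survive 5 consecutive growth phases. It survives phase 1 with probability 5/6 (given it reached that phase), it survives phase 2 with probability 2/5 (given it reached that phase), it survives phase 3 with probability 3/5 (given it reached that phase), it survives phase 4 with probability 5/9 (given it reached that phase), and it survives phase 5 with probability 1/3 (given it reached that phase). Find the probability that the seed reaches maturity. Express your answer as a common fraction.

The events are sequential, so multiply the conditional probabilities:
P = 5/6 × 2/5 × 3/5 × 5/9 × 1/3 = 150/4050 = 1/27.

1/27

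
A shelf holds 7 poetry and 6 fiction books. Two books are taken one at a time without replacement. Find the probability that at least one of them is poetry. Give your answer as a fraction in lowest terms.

21/26

P(no poetry) = 6/13 × 5/12 = 30/156 = 5/26.
P(at least one) = 1 − 5/26 = 21/26.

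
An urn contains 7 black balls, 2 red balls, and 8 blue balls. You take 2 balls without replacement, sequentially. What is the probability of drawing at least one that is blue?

25/34

P(no blue) = 9/17 × 8/16 = 72/272 = 9/34.
P(at least one) = 1 − 9/34 = 25/34.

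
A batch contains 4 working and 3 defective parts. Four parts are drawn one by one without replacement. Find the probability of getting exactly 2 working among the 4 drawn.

18/35

One ordering (working drawn first) has probability 4/7 × 3/6 × 3/5 × 2/4 = 72/840 = 3/35.
There are C(4,2) = 6 such orderings, each equally likely, so P = 6 × 3/35 = 18/35.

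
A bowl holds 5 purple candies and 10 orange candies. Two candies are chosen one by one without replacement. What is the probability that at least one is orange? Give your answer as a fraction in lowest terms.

P(no orange) = 5/15 × 4/14 = 20/210 = 2/21.
P(at least one) = 1 − 2/21 = 19/21.

19/21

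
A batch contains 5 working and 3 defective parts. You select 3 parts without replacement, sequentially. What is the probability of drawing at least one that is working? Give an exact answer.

P(no working) = 3/8 × 2/7 × 1/6 = 6/336 = 1/56.
P(at least one) = 1 − 1/56 = 55/56.

55/56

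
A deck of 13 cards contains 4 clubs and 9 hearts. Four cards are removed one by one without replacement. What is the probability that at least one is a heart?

714/715

P(no hearts) = 4/13 × 3/12 × 2/11 × 1/10 = 24/17160 = 1/715.
P(at least one) = 1 − 1/715 = 714/715.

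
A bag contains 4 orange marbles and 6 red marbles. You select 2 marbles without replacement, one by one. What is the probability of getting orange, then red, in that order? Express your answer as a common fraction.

Each draw changes the counts, so multiply the conditional probabilities along the sequence:
P = 4/10 × 6/9 = 24/90 = 4/15.

4/15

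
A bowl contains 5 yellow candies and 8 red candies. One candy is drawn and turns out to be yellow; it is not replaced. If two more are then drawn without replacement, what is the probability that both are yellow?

After the first draw, 4 of the remaining 12 candies are yellow.
P = 4/12 × 3/11 = 12/132 = 1/11.

1/11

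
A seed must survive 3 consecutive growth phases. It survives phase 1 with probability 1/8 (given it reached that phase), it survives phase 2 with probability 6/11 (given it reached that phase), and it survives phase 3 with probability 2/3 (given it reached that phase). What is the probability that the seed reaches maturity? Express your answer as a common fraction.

Multiplying along the chain,
P = 1/8 × 6/11 × 2/3 = 12/264 = 1/22.

1/22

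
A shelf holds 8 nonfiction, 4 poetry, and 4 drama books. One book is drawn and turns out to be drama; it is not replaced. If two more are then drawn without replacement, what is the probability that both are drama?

1/35

With the first book removed, 3 drama remain out of 15.
P = 3/15 × 2/14 = 6/210 = 1/35.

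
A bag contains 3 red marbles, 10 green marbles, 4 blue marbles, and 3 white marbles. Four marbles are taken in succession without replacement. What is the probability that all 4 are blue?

1/4845

P(all blue) = 4/20 × 3/19 × 2/18 × 1/17 = 24/116280 = 1/4845.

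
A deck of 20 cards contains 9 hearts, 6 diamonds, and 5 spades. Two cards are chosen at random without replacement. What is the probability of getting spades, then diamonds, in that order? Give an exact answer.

3/38

Multiply the probability of each draw given the previous ones:
P = 5/20 × 6/19 = 30/380 = 3/38.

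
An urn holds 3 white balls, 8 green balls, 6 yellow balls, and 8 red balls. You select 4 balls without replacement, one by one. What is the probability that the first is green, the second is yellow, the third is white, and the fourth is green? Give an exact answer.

21/6325

Chain rule:
P = 8/25 × 6/24 × 3/23 × 7/22 = 1008/303600 = 21/6325.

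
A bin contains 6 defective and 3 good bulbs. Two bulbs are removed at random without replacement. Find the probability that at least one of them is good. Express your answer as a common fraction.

7/12

P(no good) = 6/9 × 5/8 = 30/72 = 5/12.
P(at least one) = 1 − 5/12 = 7/12.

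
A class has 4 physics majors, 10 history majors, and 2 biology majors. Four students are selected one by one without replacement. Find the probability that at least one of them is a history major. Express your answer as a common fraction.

P(no history majors) = 6/16 × 5/15 × 4/14 × 3/13 = 360/43680 = 3/364.
P(at least one) = 1 − 3/364 = 361/364.

361/364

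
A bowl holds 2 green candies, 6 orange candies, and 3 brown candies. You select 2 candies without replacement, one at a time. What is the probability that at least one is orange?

9/11

P(no orange) = 5/11 × 4/10 = 20/110 = 2/11.
P(at least one) = 1 − 2/11 = 9/11.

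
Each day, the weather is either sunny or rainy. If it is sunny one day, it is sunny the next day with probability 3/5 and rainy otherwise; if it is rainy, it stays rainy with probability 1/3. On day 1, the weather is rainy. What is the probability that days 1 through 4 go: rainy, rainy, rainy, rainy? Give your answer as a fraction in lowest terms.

Day 1 is given. For each transition, use the conditional probability from the current state:
P(rainy | rainy) = 1/3; P(rainy | rainy) = 1/3; P(rainy | rainy) = 1/3.
P = 1/3 × 1/3 × 1/3 = 1/27.

1/27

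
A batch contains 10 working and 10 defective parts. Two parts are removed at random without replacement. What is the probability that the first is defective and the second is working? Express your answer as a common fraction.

5/19

Multiply the probability of each draw given the previous ones:
P = 10/20 × 10/19 = 100/380 = 5/19.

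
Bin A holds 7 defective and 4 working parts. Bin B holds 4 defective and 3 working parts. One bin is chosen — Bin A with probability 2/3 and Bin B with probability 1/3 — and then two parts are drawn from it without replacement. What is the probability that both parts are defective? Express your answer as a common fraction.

404/1155

From Bin A: P(both defective) = (7/11)(6/10) = 21/55.
From Bin B: P(both defective) = (4/7)(3/6) = 2/7.
Total probability = (2/3)(21/55) + (1/3)(2/7) = 404/1155.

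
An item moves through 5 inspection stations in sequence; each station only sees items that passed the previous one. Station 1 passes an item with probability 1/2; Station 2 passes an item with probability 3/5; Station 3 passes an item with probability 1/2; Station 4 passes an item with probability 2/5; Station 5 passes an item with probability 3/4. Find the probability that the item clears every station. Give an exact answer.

9/200

Each stage is reached only if all earlier stages succeed, so
P = 1/2 × 3/5 × 1/2 × 2/5 × 3/4 = 18/400 = 9/200.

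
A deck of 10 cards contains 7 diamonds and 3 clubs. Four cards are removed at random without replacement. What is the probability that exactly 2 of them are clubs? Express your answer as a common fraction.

One ordering (clubs drawn first) has probability 3/10 × 2/9 × 7/8 × 6/7 = 252/5040 = 1/20.
There are C(4,2) = 6 such orderings, each equally likely, so P = 6 × 1/20 = 3/10.

3/10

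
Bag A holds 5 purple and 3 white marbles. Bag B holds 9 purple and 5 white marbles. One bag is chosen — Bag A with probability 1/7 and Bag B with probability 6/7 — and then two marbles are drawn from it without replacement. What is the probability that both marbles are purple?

71/182

From Bag A: P(both purple) = (5/8)(4/7) = 5/14.
From Bag B: P(both purple) = (9/14)(8/13) = 36/91.
Total probability = (1/7)(5/14) + (6/7)(36/91) = 71/182.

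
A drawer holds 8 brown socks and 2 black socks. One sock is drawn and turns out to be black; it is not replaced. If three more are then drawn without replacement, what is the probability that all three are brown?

2/3

After the first draw, 8 of the remaining 9 socks are brown.
P = 8/9 × 7/8 × 6/7 = 336/504 = 2/3.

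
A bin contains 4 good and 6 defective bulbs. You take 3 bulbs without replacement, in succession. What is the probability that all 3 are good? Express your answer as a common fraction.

P(every draw is good) = 4/10 × 3/9 × 2/8 = 24/720 = 1/30.

1/30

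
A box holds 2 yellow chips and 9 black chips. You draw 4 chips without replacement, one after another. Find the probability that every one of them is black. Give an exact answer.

P = 9/11 × 8/10 × 7/9 × 6/8 = 3024/7920 = 21/55.

21/55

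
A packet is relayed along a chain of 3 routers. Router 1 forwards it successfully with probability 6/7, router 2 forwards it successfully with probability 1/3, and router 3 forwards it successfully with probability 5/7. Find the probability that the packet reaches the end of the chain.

10/49

Multiplying along the chain,
P = 6/7 × 1/3 × 5/7 = 30/147 = 10/49.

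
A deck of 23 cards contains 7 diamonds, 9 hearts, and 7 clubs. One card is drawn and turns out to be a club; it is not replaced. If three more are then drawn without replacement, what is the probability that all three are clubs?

With the first card removed, 6 clubs remain out of 22.
P = 6/22 × 5/21 × 4/20 = 120/9240 = 1/77.

1/77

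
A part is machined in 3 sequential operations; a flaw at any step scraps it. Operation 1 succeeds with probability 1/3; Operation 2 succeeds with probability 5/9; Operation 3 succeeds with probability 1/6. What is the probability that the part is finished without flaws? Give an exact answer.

5/162

The events are sequential, so multiply the conditional probabilities:
P = 1/3 × 5/9 × 1/6 = 5/162.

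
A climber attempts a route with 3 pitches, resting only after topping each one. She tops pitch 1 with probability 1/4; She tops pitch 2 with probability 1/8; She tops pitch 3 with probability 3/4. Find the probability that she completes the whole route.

Multiplying along the chain,
P = 1/4 × 1/8 × 3/4 = 3/128.

3/128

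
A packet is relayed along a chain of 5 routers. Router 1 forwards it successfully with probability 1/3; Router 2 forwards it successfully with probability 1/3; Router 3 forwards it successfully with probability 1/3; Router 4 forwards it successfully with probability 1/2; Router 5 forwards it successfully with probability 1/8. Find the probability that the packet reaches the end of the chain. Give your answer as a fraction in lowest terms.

Multiplying along the chain,
P = 1/3 × 1/3 × 1/3 × 1/2 × 1/8 = 1/432.

1/432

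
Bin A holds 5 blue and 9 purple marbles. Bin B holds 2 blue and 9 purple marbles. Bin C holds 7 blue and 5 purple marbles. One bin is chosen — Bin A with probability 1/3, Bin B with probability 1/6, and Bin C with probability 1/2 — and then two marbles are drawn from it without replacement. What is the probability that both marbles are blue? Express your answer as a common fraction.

From Bin A: P(both blue) = (5/14)(4/13) = 10/91.
From Bin B: P(both blue) = (2/11)(1/10) = 1/55.
From Bin C: P(both blue) = (7/12)(6/11) = 7/22.
Total probability = (1/3)(10/91) + (1/6)(1/55) + (1/2)(7/22) = 3979/20020.

3979/20020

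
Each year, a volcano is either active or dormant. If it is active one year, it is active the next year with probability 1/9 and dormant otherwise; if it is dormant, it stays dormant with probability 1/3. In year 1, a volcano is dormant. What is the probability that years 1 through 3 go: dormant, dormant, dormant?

Year 1 is given. For each transition, use the conditional probability from the current state:
P(dormant | dormant) = 1/3; P(dormant | dormant) = 1/3.
P = 1/3 × 1/3 = 1/9.

1/9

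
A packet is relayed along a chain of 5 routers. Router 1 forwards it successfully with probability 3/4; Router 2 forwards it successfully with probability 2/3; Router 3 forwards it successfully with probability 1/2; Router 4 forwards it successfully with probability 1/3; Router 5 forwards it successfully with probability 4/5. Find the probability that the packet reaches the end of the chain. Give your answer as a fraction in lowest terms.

1/15

The events are sequential, so multiply the conditional probabilities:
P = 3/4 × 2/3 × 1/2 × 1/3 × 4/5 = 24/360 = 1/15.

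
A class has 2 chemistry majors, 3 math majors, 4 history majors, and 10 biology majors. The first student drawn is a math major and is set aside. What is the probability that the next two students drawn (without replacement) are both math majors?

With the first student removed, 2 math majors remain out of 18.
P = 2/18 × 1/17 = 2/306 = 1/153.

1/153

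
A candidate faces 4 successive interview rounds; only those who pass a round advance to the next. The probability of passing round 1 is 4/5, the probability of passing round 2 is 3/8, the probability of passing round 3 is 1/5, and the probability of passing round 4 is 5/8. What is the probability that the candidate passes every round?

Multiplying along the chain,
P = 4/5 × 3/8 × 1/5 × 5/8 = 60/1600 = 3/80.

3/80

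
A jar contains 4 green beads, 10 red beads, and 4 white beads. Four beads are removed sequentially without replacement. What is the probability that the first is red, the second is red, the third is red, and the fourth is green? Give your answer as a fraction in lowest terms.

2/51

Multiply the probability of each draw given the previous ones:
P = 10/18 × 9/17 × 8/16 × 4/15 = 2880/73440 = 2/51.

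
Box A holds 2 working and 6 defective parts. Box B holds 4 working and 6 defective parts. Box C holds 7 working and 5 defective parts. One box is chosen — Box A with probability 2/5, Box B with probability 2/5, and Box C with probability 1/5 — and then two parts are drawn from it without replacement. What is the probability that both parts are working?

From Box A: P(both working) = (2/8)(1/7) = 1/28.
From Box B: P(both working) = (4/10)(3/9) = 2/15.
From Box C: P(both working) = (7/12)(6/11) = 7/22.
Total probability = (2/5)(1/28) + (2/5)(2/15) + (1/5)(7/22) = 758/5775.

758/5775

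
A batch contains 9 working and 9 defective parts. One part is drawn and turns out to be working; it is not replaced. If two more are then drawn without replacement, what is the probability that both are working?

With the first part removed, 8 working remain out of 17.
P = 8/17 × 7/16 = 56/272 = 7/34.

7/34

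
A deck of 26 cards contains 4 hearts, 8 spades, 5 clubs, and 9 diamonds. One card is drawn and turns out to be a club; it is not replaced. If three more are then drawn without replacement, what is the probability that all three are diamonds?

After the first draw, 9 of the remaining 25 cards are diamonds.
P = 9/25 × 8/24 × 7/23 = 504/13800 = 21/575.

21/575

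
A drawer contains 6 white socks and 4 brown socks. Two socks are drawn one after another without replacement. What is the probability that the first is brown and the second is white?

4/15

Multiply the probability of each draw given the previous ones:
P = 4/10 × 6/9 = 24/90 = 4/15.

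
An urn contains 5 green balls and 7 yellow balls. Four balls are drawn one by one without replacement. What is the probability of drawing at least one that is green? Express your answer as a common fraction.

P(no green) = 7/12 × 6/11 × 5/10 × 4/9 = 840/11880 = 7/99.
P(at least one) = 1 − 7/99 = 92/99.

92/99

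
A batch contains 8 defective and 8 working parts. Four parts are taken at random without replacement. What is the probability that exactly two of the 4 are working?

One ordering (working drawn first) has probability 8/16 × 7/15 × 8/14 × 7/13 = 3136/43680 = 14/195.
There are C(4,2) = 6 such orderings, each equally likely, so P = 6 × 14/195 = 28/65.

28/65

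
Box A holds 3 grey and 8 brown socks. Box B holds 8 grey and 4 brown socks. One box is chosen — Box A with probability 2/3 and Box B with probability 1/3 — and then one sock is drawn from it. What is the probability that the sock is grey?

From Box A: P(grey) = 3/11.
From Box B: P(grey) = 8/12.
Total probability = (2/3)(3/11) + (1/3)(8/12) = 40/99.

40/99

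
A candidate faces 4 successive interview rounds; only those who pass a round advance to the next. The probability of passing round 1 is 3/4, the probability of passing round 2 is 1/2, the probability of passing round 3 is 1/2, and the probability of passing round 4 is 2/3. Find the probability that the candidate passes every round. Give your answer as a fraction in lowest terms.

The events are sequential, so multiply the conditional probabilities:
P = 3/4 × 1/2 × 1/2 × 2/3 = 6/48 = 1/8.

1/8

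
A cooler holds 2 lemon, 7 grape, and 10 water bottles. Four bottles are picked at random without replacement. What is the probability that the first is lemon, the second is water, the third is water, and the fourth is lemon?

Each draw changes the counts, so multiply the conditional probabilities along the sequence:
P = 2/19 × 10/18 × 9/17 × 1/16 = 180/93024 = 5/2584.

5/2584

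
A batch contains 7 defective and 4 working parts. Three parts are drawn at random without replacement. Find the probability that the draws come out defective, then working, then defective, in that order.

Chain rule:
P = 7/11 × 4/10 × 6/9 = 168/990 = 28/165.

28/165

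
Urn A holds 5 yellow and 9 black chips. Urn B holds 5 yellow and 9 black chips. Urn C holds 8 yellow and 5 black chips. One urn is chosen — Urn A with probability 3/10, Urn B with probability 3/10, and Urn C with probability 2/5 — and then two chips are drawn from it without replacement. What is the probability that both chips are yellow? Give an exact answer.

From Urn A: P(both yellow) = (5/14)(4/13) = 10/91.
From Urn B: P(both yellow) = (5/14)(4/13) = 10/91.
From Urn C: P(both yellow) = (8/13)(7/12) = 14/39.
Total probability = (3/10)(10/91) + (3/10)(10/91) + (2/5)(14/39) = 22/105.

22/105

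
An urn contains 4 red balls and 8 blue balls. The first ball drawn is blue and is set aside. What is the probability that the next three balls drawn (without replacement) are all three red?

4/165

With the first ball removed, 4 red remain out of 11.
P = 4/11 × 3/10 × 2/9 = 24/990 = 4/165.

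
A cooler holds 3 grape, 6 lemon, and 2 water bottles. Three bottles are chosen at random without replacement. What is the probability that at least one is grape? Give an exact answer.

P(no grape) = 8/11 × 7/10 × 6/9 = 336/990 = 56/165.
P(at least one) = 1 − 56/165 = 109/165.

109/165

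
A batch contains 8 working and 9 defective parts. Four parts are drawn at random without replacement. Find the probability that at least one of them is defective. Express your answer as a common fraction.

P(no defective) = 8/17 × 7/16 × 6/15 × 5/14 = 1680/57120 = 1/34.
P(at least one) = 1 − 1/34 = 33/34.

33/34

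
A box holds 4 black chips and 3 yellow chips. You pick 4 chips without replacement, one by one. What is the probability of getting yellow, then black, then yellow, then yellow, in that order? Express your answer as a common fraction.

Each draw changes the counts, so multiply the conditional probabilities along the sequence:
P = 3/7 × 4/6 × 2/5 × 1/4 = 24/840 = 1/35.

1/35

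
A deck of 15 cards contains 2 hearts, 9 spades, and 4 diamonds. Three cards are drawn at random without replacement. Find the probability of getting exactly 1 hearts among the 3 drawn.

One ordering (a heart drawn first) has probability 2/15 × 13/14 × 12/13 = 312/2730 = 4/35.
There are C(3,1) = 3 such orderings, each equally likely, so P = 3 × 4/35 = 12/35.

12/35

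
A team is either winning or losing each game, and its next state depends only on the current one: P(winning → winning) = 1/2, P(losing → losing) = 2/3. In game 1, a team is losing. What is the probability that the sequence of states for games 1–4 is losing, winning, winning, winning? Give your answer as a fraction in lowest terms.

Game 1 is given. For each transition, use the conditional probability from the current state:
P(winning | losing) = 1/3; P(winning | winning) = 1/2; P(winning | winning) = 1/2.
P = 1/3 × 1/2 × 1/2 = 1/12.

1/12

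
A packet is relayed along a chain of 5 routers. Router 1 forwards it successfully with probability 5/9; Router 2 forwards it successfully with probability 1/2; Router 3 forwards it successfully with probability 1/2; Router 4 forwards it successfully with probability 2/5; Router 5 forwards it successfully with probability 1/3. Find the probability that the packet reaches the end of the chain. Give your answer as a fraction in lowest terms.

1/54

Multiplying along the chain,
P = 5/9 × 1/2 × 1/2 × 2/5 × 1/3 = 10/540 = 1/54.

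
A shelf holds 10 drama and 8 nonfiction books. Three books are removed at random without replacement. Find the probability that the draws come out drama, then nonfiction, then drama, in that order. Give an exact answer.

5/34

Chain rule:
P = 10/18 × 8/17 × 9/16 = 720/4896 = 5/34.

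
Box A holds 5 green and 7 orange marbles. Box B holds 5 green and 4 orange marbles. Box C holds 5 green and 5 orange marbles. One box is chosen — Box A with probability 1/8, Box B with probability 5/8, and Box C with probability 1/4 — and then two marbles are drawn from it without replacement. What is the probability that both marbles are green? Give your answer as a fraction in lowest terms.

From Box A: P(both green) = (5/12)(4/11) = 5/33.
From Box B: P(both green) = (5/9)(4/8) = 5/18.
From Box C: P(both green) = (5/10)(4/9) = 2/9.
Total probability = (1/8)(5/33) + (5/8)(5/18) + (1/4)(2/9) = 131/528.

131/528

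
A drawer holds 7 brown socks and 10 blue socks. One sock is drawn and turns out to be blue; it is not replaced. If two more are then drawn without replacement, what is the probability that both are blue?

3/10

With the first sock removed, 9 blue remain out of 16.
P = 9/16 × 8/15 = 72/240 = 3/10.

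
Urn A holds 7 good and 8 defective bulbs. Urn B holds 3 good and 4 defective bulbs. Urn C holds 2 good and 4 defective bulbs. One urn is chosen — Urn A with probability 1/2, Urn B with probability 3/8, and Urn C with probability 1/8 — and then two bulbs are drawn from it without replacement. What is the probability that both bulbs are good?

17/105

From Urn A: P(both good) = (7/15)(6/14) = 1/5.
From Urn B: P(both good) = (3/7)(2/6) = 1/7.
From Urn C: P(both good) = (2/6)(1/5) = 1/15.
Total probability = (1/2)(1/5) + (3/8)(1/7) + (1/8)(1/15) = 17/105.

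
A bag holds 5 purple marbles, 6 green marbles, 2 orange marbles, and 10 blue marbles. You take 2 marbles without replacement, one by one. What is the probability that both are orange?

P = 2/23 × 1/22 = 2/506 = 1/253.

1/253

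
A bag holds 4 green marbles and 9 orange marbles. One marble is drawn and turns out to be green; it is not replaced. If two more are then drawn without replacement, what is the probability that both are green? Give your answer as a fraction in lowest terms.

1/22

With the first marble removed, 3 green remain out of 12.
P = 3/12 × 2/11 = 6/132 = 1/22.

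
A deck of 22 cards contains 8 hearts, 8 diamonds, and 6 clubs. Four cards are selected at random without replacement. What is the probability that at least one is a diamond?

P(no diamonds) = 14/22 × 13/21 × 12/20 × 11/19 = 24024/175560 = 13/95.
P(at least one) = 1 − 13/95 = 82/95.

82/95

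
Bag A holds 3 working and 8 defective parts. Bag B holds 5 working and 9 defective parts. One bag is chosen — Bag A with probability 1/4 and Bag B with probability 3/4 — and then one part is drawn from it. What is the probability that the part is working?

207/616

From Bag A: P(working) = 3/11.
From Bag B: P(working) = 5/14.
Total probability = (1/4)(3/11) + (3/4)(5/14) = 207/616.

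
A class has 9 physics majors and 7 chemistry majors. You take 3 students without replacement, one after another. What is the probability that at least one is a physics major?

15/16

P(no physics majors) = 7/16 × 6/15 × 5/14 = 210/3360 = 1/16.
P(at least one) = 1 − 1/16 = 15/16.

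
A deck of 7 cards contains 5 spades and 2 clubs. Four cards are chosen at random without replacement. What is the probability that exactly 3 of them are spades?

4/7

One ordering (spades drawn first) has probability 5/7 × 4/6 × 3/5 × 2/4 = 120/840 = 1/7.
There are C(4,3) = 4 such orderings, each equally likely, so P = 4 × 1/7 = 4/7.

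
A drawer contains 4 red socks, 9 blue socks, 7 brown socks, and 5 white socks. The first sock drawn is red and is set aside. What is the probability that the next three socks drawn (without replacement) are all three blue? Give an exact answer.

21/506

After the first draw, 9 of the remaining 24 socks are blue.
P = 9/24 × 8/23 × 7/22 = 504/12144 = 21/506.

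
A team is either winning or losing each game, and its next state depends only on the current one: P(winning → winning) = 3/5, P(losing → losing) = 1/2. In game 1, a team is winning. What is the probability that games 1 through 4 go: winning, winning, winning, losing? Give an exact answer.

18/125

Game 1 is given. For each transition, use the conditional probability from the current state:
P(winning | winning) = 3/5; P(winning | winning) = 3/5; P(losing | winning) = 2/5.
P = 3/5 × 3/5 × 2/5 = 18/125.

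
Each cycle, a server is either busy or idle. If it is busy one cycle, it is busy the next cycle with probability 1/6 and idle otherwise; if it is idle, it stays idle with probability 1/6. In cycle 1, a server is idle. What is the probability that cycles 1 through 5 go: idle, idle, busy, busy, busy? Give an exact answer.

Cycle 1 is given. For each transition, use the conditional probability from the current state:
P(idle | idle) = 1/6; P(busy | idle) = 5/6; P(busy | busy) = 1/6; P(busy | busy) = 1/6.
P = 1/6 × 5/6 × 1/6 × 1/6 = 5/1296.

5/1296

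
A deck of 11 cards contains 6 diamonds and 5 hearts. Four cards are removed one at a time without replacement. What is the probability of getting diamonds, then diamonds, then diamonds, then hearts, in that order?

Each draw changes the counts, so multiply the conditional probabilities along the sequence:
P = 6/11 × 5/10 × 4/9 × 5/8 = 600/7920 = 5/66.

5/66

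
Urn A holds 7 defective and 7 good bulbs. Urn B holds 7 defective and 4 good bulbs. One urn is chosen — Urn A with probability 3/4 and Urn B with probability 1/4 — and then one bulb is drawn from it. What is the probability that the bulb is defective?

From Urn A: P(defective) = 7/14.
From Urn B: P(defective) = 7/11.
Total probability = (3/4)(7/14) + (1/4)(7/11) = 47/88.

47/88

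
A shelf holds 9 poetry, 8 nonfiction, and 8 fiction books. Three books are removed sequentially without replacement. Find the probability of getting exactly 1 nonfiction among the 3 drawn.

One ordering (nonfiction drawn first) has probability 8/25 × 17/24 × 16/23 = 2176/13800 = 272/1725.
There are C(3,1) = 3 such orderings, each equally likely, so P = 3 × 272/1725 = 272/575.

272/575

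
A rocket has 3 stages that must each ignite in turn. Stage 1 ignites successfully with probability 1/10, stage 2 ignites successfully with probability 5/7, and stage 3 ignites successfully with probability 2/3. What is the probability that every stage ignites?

1/21

Multiplying along the chain,
P = 1/10 × 5/7 × 2/3 = 10/210 = 1/21.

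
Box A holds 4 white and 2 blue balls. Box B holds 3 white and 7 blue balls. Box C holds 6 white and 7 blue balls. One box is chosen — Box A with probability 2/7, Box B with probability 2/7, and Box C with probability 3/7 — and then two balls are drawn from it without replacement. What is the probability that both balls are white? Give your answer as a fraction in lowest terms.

589/2730

From Box A: P(both white) = (4/6)(3/5) = 2/5.
From Box B: P(both white) = (3/10)(2/9) = 1/15.
From Box C: P(both white) = (6/13)(5/12) = 5/26.
Total probability = (2/7)(2/5) + (2/7)(1/15) + (3/7)(5/26) = 589/2730.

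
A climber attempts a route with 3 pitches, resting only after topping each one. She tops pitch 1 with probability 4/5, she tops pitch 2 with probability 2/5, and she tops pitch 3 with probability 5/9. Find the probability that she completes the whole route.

Each stage is reached only if all earlier stages succeed, so
P = 4/5 × 2/5 × 5/9 = 40/225 = 8/45.

8/45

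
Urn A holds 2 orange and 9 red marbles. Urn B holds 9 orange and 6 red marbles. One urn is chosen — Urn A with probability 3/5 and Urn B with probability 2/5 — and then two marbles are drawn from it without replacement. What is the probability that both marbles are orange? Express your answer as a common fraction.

57/385

From Urn A: P(both orange) = (2/11)(1/10) = 1/55.
From Urn B: P(both orange) = (9/15)(8/14) = 12/35.
Total probability = (3/5)(1/55) + (2/5)(12/35) = 57/385.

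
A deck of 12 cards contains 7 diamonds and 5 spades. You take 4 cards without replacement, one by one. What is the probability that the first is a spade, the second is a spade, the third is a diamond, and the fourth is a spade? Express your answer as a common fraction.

7/198

Each draw changes the counts, so multiply the conditional probabilities along the sequence:
P = 5/12 × 4/11 × 7/10 × 3/9 = 420/11880 = 7/198.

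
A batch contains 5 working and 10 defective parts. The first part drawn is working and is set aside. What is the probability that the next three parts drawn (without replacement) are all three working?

1/91

With the first part removed, 4 working remain out of 14.
P = 4/14 × 3/13 × 2/12 = 24/2184 = 1/91.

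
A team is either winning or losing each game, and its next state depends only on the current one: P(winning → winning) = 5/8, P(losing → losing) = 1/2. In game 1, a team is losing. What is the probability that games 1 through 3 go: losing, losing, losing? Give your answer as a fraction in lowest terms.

1/4

Game 1 is given. For each transition, use the conditional probability from the current state:
P(losing | losing) = 1/2; P(losing | losing) = 1/2.
P = 1/2 × 1/2 = 1/4.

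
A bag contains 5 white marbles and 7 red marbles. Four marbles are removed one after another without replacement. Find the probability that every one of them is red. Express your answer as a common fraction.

7/99

P(every draw is red) = 7/12 × 6/11 × 5/10 × 4/9 = 840/11880 = 7/99.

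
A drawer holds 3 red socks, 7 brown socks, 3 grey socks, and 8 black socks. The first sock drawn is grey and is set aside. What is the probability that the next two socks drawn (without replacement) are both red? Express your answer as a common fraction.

After the first draw, 3 of the remaining 20 socks are red.
P = 3/20 × 2/19 = 6/380 = 3/190.

3/190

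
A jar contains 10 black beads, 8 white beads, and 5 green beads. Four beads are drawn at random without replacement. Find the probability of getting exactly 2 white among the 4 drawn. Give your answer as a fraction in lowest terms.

84/253

One ordering (white drawn first) has probability 8/23 × 7/22 × 15/21 × 14/20 = 11760/212520 = 14/253.
There are C(4,2) = 6 such orderings, each equally likely, so P = 6 × 14/253 = 84/253.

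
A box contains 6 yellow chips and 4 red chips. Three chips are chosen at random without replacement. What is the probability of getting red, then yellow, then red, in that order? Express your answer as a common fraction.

1/10

Each draw changes the counts, so multiply the conditional probabilities along the sequence:
P = 4/10 × 6/9 × 3/8 = 72/720 = 1/10.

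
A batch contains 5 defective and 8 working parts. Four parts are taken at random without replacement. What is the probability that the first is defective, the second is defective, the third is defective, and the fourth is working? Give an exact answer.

Each draw changes the counts, so multiply the conditional probabilities along the sequence:
P = 5/13 × 4/12 × 3/11 × 8/10 = 480/17160 = 4/143.

4/143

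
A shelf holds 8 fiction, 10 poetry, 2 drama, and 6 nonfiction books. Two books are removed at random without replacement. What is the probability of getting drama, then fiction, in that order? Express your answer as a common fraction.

8/325

Chain rule:
P = 2/26 × 8/25 = 16/650 = 8/325.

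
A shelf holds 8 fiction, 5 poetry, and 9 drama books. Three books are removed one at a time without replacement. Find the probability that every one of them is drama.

P(all drama) = 9/22 × 8/21 × 7/20 = 504/9240 = 3/55.

3/55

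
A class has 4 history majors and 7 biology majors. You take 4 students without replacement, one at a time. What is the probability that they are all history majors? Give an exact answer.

P(every draw is a history major) = 4/11 × 3/10 × 2/9 × 1/8 = 24/7920 = 1/330.

1/330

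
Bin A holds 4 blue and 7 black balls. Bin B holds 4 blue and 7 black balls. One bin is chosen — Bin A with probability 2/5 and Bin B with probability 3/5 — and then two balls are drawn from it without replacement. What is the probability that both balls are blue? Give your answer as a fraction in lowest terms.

From Bin A: P(both blue) = (4/11)(3/10) = 6/55.
From Bin B: P(both blue) = (4/11)(3/10) = 6/55.
Total probability = (2/5)(6/55) + (3/5)(6/55) = 6/55.

6/55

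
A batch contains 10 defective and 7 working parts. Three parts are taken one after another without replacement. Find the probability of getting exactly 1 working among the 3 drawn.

63/136

One ordering (working drawn first) has probability 7/17 × 10/16 × 9/15 = 630/4080 = 21/136.
There are C(3,1) = 3 such orderings, each equally likely, so P = 3 × 21/136 = 63/136.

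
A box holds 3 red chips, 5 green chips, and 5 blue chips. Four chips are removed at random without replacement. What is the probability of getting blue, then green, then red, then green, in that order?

Each draw changes the counts, so multiply the conditional probabilities along the sequence:
P = 5/13 × 5/12 × 3/11 × 4/10 = 300/17160 = 5/286.

5/286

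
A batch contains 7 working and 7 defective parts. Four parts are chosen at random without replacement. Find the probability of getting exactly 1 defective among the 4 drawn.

One ordering (defective drawn first) has probability 7/14 × 7/13 × 6/12 × 5/11 = 1470/24024 = 35/572.
There are C(4,1) = 4 such orderings, each equally likely, so P = 4 × 35/572 = 35/143.

35/143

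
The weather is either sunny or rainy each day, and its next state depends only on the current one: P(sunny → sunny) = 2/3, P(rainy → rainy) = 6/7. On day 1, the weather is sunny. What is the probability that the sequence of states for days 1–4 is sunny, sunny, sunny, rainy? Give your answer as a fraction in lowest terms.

4/27

Day 1 is given. For each transition, use the conditional probability from the current state:
P(sunny | sunny) = 2/3; P(sunny | sunny) = 2/3; P(rainy | sunny) = 1/3.
P = 2/3 × 2/3 × 1/3 = 4/27.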